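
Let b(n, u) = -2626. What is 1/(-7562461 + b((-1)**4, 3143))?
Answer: -1/7565087 ≈ -1.3219e-7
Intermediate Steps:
1/(-7562461 + b((-1)**4, 3143)) = 1/(-7562461 - 2626) = 1/(-7565087) = -1/7565087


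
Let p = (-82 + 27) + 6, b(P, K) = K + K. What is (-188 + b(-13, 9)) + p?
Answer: -219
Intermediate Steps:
b(P, K) = 2*K
p = -49 (p = -55 + 6 = -49)
(-188 + b(-13, 9)) + p = (-188 + 2*9) - 49 = (-188 + 18) - 49 = -170 - 49 = -219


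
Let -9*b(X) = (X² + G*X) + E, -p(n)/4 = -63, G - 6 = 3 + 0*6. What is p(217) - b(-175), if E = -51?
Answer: 31267/9 ≈ 3474.1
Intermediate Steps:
G = 9 (G = 6 + (3 + 0*6) = 6 + (3 + 0) = 6 + 3 = 9)
p(n) = 252 (p(n) = -4*(-63) = 252)
b(X) = 17/3 - X - X²/9 (b(X) = -((X² + 9*X) - 51)/9 = -(-51 + X² + 9*X)/9 = 17/3 - X - X²/9)
p(217) - b(-175) = 252 - (17/3 - 1*(-175) - ⅑*(-175)²) = 252 - (17/3 + 175 - ⅑*30625) = 252 - (17/3 + 175 - 30625/9) = 252 - 1*(-28999/9) = 252 + 28999/9 = 31267/9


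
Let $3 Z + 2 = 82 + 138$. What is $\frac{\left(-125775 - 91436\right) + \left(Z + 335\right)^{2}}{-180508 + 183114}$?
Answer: $- \frac{229585}{11727} \approx -19.577$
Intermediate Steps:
$Z = \frac{218}{3}$ ($Z = - \frac{2}{3} + \frac{82 + 138}{3} = - \frac{2}{3} + \frac{1}{3} \cdot 220 = - \frac{2}{3} + \frac{220}{3} = \frac{218}{3} \approx 72.667$)
$\frac{\left(-125775 - 91436\right) + \left(Z + 335\right)^{2}}{-180508 + 183114} = \frac{\left(-125775 - 91436\right) + \left(\frac{218}{3} + 335\right)^{2}}{-180508 + 183114} = \frac{\left(-125775 - 91436\right) + \left(\frac{1223}{3}\right)^{2}}{2606} = \left(-217211 + \frac{1495729}{9}\right) \frac{1}{2606} = \left(- \frac{459170}{9}\right) \frac{1}{2606} = - \frac{229585}{11727}$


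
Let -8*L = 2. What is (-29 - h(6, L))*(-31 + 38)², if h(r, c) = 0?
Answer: -1421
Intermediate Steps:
L = -¼ (L = -⅛*2 = -¼ ≈ -0.25000)
(-29 - h(6, L))*(-31 + 38)² = (-29 - 1*0)*(-31 + 38)² = (-29 + 0)*7² = -29*49 = -1421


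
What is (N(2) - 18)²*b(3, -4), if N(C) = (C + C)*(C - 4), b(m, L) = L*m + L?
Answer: -10816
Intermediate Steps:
b(m, L) = L + L*m
N(C) = 2*C*(-4 + C) (N(C) = (2*C)*(-4 + C) = 2*C*(-4 + C))
(N(2) - 18)²*b(3, -4) = (2*2*(-4 + 2) - 18)²*(-4*(1 + 3)) = (2*2*(-2) - 18)²*(-4*4) = (-8 - 18)²*(-16) = (-26)²*(-16) = 676*(-16) = -10816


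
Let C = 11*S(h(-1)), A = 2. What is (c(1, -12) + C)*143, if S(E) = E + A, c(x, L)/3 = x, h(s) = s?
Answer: 2002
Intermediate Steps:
c(x, L) = 3*x
S(E) = 2 + E (S(E) = E + 2 = 2 + E)
C = 11 (C = 11*(2 - 1) = 11*1 = 11)
(c(1, -12) + C)*143 = (3*1 + 11)*143 = (3 + 11)*143 = 14*143 = 2002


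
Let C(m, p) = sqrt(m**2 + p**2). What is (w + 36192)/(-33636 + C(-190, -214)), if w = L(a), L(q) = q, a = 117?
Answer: -305322381/282824650 - 36309*sqrt(20474)/565649300 ≈ -1.0887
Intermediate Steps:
w = 117
(w + 36192)/(-33636 + C(-190, -214)) = (117 + 36192)/(-33636 + sqrt((-190)**2 + (-214)**2)) = 36309/(-33636 + sqrt(36100 + 45796)) = 36309/(-33636 + sqrt(81896)) = 36309/(-33636 + 2*sqrt(20474))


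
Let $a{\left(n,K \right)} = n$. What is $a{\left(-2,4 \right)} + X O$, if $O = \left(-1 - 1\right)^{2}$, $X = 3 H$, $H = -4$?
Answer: $-50$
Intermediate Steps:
$X = -12$ ($X = 3 \left(-4\right) = -12$)
$O = 4$ ($O = \left(-2\right)^{2} = 4$)
$a{\left(-2,4 \right)} + X O = -2 - 48 = -50$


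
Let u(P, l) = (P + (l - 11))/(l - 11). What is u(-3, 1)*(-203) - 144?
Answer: -4079/10 ≈ -407.90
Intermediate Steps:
u(P, l) = (-11 + P + l)/(-11 + l) (u(P, l) = (P + (-11 + l))/(-11 + l) = (-11 + P + l)/(-11 + l))
u(-3, 1)*(-203) - 144 = ((-11 - 3 + 1)/(-11 + 1))*(-203) - 144 = (-13/(-10))*(-203) - 144 = -1/10*(-13)*(-203) - 144 = (13/10)*(-203) - 144 = -2639/10 - 144 = -4079/10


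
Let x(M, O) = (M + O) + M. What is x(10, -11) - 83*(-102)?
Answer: 8475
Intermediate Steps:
x(M, O) = O + 2*M
x(10, -11) - 83*(-102) = (-11 + 2*10) - 83*(-102) = (-11 + 20) + 8466 = 9 + 8466 = 8475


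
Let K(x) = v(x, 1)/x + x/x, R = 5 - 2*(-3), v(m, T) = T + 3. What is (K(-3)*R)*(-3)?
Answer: 11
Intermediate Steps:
v(m, T) = 3 + T
R = 11 (R = 5 + 6 = 11)
K(x) = 1 + 4/x (K(x) = (3 + 1)/x + x/x = 4/x + 1 = 1 + 4/x)
(K(-3)*R)*(-3) = (((4 - 3)/(-3))*11)*(-3) = (-1/3*1*11)*(-3) = -1/3*11*(-3) = -11/3*(-3) = 11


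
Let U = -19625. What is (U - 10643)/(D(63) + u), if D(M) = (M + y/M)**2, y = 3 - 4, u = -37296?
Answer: 30033423/33070700 ≈ 0.90816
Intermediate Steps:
y = -1
D(M) = (M - 1/M)**2
(U - 10643)/(D(63) + u) = (-19625 - 10643)/((-1 + 63**2)**2/63**2 - 37296) = -30268/((-1 + 3969)**2/3969 - 37296) = -30268/((1/3969)*3968**2 - 37296) = -30268/((1/3969)*15745024 - 37296) = -30268/(15745024/3969 - 37296) = -30268/(-132282800/3969) = -30268*(-3969/132282800) = 30033423/33070700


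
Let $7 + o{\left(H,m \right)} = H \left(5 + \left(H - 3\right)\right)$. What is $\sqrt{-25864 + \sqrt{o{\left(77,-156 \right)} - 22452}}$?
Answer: $\sqrt{-25864 + 2 i \sqrt{4094}} \approx 0.3979 + 160.82 i$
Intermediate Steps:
$o{\left(H,m \right)} = -7 + H \left(2 + H\right)$ ($o{\left(H,m \right)} = -7 + H \left(5 + \left(H - 3\right)\right) = -7 + H \left(5 + \left(-3 + H\right)\right) = -7 + H \left(2 + H\right)$)
$\sqrt{-25864 + \sqrt{o{\left(77,-156 \right)} - 22452}} = \sqrt{-25864 + \sqrt{\left(-7 + 77^{2} + 2 \cdot 77\right) - 22452}} = \sqrt{-25864 + \sqrt{\left(-7 + 5929 + 154\right) - 22452}} = \sqrt{-25864 + \sqrt{6076 - 22452}} = \sqrt{-25864 + \sqrt{-16376}} = \sqrt{-25864 + 2 i \sqrt{4094}}$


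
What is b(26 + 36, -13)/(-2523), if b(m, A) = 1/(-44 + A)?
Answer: 1/143811 ≈ 6.9536e-6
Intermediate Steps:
b(26 + 36, -13)/(-2523) = 1/(-44 - 13*(-2523)) = -1/2523/(-57) = -1/57*(-1/2523) = 1/143811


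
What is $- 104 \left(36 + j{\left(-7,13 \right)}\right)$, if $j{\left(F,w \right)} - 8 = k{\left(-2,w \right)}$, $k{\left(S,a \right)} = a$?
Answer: $-5928$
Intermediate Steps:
$j{\left(F,w \right)} = 8 + w$
$- 104 \left(36 + j{\left(-7,13 \right)}\right) = - 104 \left(36 + \left(8 + 13\right)\right) = - 104 \left(36 + 21\right) = \left(-104\right) 57 = -5928$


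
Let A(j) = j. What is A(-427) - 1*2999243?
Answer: -2999670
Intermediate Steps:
A(-427) - 1*2999243 = -427 - 1*2999243 = -427 - 2999243 = -2999670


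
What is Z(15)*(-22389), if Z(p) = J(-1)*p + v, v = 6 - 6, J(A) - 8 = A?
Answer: -2350845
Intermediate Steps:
J(A) = 8 + A
v = 0
Z(p) = 7*p (Z(p) = (8 - 1)*p + 0 = 7*p + 0 = 7*p)
Z(15)*(-22389) = (7*15)*(-22389) = 105*(-22389) = -2350845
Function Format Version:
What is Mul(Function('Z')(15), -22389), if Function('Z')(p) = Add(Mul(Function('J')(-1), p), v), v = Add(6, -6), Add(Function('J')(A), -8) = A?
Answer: -2350845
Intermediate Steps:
Function('J')(A) = Add(8, A)
v = 0
Function('Z')(p) = Mul(7, p) (Function('Z')(p) = Add(Mul(Add(8, -1), p), 0) = Add(Mul(7, p), 0) = Mul(7, p))
Mul(Function('Z')(15), -22389) = Mul(Mul(7, 15), -22389) = Mul(105, -22389) = -2350845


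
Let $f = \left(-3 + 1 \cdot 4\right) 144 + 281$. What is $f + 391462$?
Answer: $391887$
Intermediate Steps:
$f = 425$ ($f = \left(-3 + 4\right) 144 + 281 = 1 \cdot 144 + 281 = 144 + 281 = 425$)
$f + 391462 = 425 + 391462 = 391887$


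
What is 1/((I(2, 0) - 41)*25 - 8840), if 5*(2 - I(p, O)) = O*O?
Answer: -1/9815 ≈ -0.00010188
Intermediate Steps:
I(p, O) = 2 - O²/5 (I(p, O) = 2 - O*O/5 = 2 - O²/5)
1/((I(2, 0) - 41)*25 - 8840) = 1/(((2 - ⅕*0²) - 41)*25 - 8840) = 1/(((2 - ⅕*0) - 41)*25 - 8840) = 1/(((2 + 0) - 41)*25 - 8840) = 1/((2 - 41)*25 - 8840) = 1/(-39*25 - 8840) = 1/(-975 - 8840) = 1/(-9815) = -1/9815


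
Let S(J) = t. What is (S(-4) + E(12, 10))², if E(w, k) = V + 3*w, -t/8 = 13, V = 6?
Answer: 3844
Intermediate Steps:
t = -104 (t = -8*13 = -104)
S(J) = -104
E(w, k) = 6 + 3*w
(S(-4) + E(12, 10))² = (-104 + (6 + 3*12))² = (-104 + (6 + 36))² = (-104 + 42)² = (-62)² = 3844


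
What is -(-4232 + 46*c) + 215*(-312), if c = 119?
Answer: -68322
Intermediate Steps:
-(-4232 + 46*c) + 215*(-312) = -46/(1/(-92 + 119)) + 215*(-312) = -46/(1/27) - 67080 = -46/1/27 - 67080 = -46*27 - 67080 = -1242 - 67080 = -68322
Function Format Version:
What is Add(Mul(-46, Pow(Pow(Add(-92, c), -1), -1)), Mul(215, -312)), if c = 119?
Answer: -68322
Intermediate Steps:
Add(Mul(-46, Pow(Pow(Add(-92, c), -1), -1)), Mul(215, -312)) = Add(Mul(-46, Pow(Pow(Add(-92, 119), -1), -1)), Mul(215, -312)) = Add(Mul(-46, Pow(Pow(27, -1), -1)), -67080) = Add(Mul(-46, Pow(Rational(1, 27), -1)), -67080) = Add(Mul(-46, 27), -67080) = Add(-1242, -67080) = -68322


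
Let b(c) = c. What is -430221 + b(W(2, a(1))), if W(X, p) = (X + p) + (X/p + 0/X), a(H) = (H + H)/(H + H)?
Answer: -430216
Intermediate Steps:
a(H) = 1 (a(H) = (2*H)/((2*H)) = (2*H)*(1/(2*H)) = 1)
W(X, p) = X + p + X/p (W(X, p) = (X + p) + (X/p + 0) = (X + p) + X/p = X + p + X/p)
-430221 + b(W(2, a(1))) = -430221 + (2 + 1 + 2/1) = -430221 + (2 + 1 + 2*1) = -430221 + (2 + 1 + 2) = -430221 + 5 = -430216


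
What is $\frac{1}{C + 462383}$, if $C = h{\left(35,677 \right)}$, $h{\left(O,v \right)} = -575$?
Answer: $\frac{1}{461808} \approx 2.1654 \cdot 10^{-6}$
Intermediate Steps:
$C = -575$
$\frac{1}{C + 462383} = \frac{1}{-575 + 462383} = \frac{1}{461808}$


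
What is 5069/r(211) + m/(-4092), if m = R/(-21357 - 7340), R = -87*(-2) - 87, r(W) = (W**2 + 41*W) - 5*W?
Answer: 198415898245/2040000512836 ≈ 0.097263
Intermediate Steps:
r(W) = W**2 + 36*W
R = 87 (R = 174 - 87 = 87)
m = -87/28697 (m = 87/(-21357 - 7340) = 87/(-28697) = 87*(-1/28697) = -87/28697 ≈ -0.0030317)
5069/r(211) + m/(-4092) = 5069/((211*(36 + 211))) - 87/28697/(-4092) = 5069/((211*247)) - 87/28697*(-1/4092) = 5069/52117 + 29/39142708 = 198415898245/2040000512836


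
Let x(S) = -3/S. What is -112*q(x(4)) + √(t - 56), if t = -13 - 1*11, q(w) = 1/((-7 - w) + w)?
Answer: 16 + 4*I*√5 ≈ 16.0 + 8.9443*I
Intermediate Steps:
q(w) = -⅐ (q(w) = 1/(-7) = -⅐)
t = -24 (t = -13 - 11 = -24)
-112*q(x(4)) + √(t - 56) = -112*(-⅐) + √(-24 - 56) = 16 + √(-80) = 16 + 4*I*√5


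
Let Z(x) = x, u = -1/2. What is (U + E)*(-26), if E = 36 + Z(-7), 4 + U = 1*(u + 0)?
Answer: -637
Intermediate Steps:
u = -1/2 (u = -1*1/2 = -1/2 ≈ -0.50000)
U = -9/2 (U = -4 + 1*(-1/2 + 0) = -4 + 1*(-1/2) = -4 - 1/2 = -9/2 ≈ -4.5000)
E = 29 (E = 36 - 7 = 29)
(U + E)*(-26) = (-9/2 + 29)*(-26) = (49/2)*(-26) = -637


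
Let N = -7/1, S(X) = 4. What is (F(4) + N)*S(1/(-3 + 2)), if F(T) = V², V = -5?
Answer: 72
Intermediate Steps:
N = -7 (N = -7*1 = -7)
F(T) = 25 (F(T) = (-5)² = 25)
(F(4) + N)*S(1/(-3 + 2)) = (25 - 7)*4 = 18*4 = 72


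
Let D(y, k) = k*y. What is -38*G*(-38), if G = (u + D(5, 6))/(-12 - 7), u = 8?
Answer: -2888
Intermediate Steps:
G = -2 (G = (8 + 6*5)/(-12 - 7) = (8 + 30)/(-19) = 38*(-1/19) = -2)
-38*G*(-38) = -38*(-2)*(-38) = 76*(-38) = -2888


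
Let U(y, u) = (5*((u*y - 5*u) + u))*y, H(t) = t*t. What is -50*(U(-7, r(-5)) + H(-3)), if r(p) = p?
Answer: 95800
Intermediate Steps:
H(t) = t²
U(y, u) = y*(-20*u + 5*u*y) (U(y, u) = (5*((-5*u + u*y) + u))*y = (5*(-4*u + u*y))*y = (-20*u + 5*u*y)*y = y*(-20*u + 5*u*y))
-50*(U(-7, r(-5)) + H(-3)) = -50*(5*(-5)*(-7)*(-4 - 7) + (-3)²) = -50*(5*(-5)*(-7)*(-11) + 9) = -50*(-1925 + 9) = -50*(-1916) = 95800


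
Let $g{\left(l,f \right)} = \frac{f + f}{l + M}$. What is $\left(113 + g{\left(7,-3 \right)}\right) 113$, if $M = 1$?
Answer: $\frac{50737}{4} \approx 12684.0$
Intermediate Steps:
$g{\left(l,f \right)} = \frac{2 f}{1 + l}$ ($g{\left(l,f \right)} = \frac{f + f}{l + 1} = \frac{2 f}{1 + l}$)
$\left(113 + g{\left(7,-3 \right)}\right) 113 = \left(113 + 2 \left(-3\right) \frac{1}{1 + 7}\right) 113 = \left(113 + 2 \left(-3\right) \frac{1}{8}\right) 113 = \left(113 - \frac{3}{4}\right) 113 = \frac{449}{4} \cdot 113 = \frac{50737}{4}$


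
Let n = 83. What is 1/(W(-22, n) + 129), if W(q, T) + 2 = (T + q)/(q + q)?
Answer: 44/5527 ≈ 0.0079609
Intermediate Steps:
W(q, T) = -2 + (T + q)/(2*q) (W(q, T) = -2 + (T + q)/(q + q) = -2 + (T + q)/((2*q)) = -2 + (T + q)*(1/(2*q)) = -2 + (T + q)/(2*q))
1/(W(-22, n) + 129) = 1/((½)*(83 - 3*(-22))/(-22) + 129) = 1/((½)*(-1/22)*(83 + 66) + 129) = 1/((½)*(-1/22)*149 + 129) = 1/(-149/44 + 129) = 1/(5527/44) = 44/5527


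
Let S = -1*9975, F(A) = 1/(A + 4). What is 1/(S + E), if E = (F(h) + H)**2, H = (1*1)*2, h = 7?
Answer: -121/1206446 ≈ -0.00010029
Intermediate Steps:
F(A) = 1/(4 + A)
H = 2 (H = 1*2 = 2)
E = 529/121 (E = (1/(4 + 7) + 2)**2 = (1/11 + 2)**2 = (23/11)**2 = 529/121 ≈ 4.3719)
S = -9975
1/(S + E) = 1/(-9975 + 529/121) = 1/(-1206446/121) = -121/1206446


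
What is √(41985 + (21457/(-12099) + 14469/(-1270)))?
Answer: √9909787415853742170/15365730 ≈ 204.87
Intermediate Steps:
√(41985 + (21457/(-12099) + 14469/(-1270))) = √(41985 + (21457*(-1/12099) + 14469*(-1/1270))) = √(41985 + (-21457/12099 - 14469/1270)) = √(41985 - 202310821/15365730) = √(644927863229/15365730) = √9909787415853742170/15365730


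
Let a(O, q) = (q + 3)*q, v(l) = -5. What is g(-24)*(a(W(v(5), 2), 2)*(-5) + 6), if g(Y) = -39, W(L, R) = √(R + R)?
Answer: 1716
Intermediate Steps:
W(L, R) = √2*√R (W(L, R) = √(2*R) = √2*√R)
a(O, q) = q*(3 + q) (a(O, q) = (3 + q)*q = q*(3 + q))
g(-24)*(a(W(v(5), 2), 2)*(-5) + 6) = -39*((2*(3 + 2))*(-5) + 6) = -39*((2*5)*(-5) + 6) = -39*(10*(-5) + 6) = -39*(-50 + 6) = -39*(-44) = 1716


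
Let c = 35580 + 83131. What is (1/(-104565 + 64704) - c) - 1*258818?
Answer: -15048683470/39861 ≈ -3.7753e+5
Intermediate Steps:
c = 118711
(1/(-104565 + 64704) - c) - 1*258818 = (1/(-104565 + 64704) - 1*118711) - 1*258818 = (1/(-39861) - 118711) - 258818 = (-1/39861 - 118711) - 258818 = -4731939172/39861 - 258818 = -15048683470/39861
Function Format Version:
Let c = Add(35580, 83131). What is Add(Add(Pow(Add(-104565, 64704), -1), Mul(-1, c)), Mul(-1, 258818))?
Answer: Rational(-15048683470, 39861) ≈ -3.7753e+5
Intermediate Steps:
c = 118711
Add(Add(Pow(Add(-104565, 64704), -1), Mul(-1, c)), Mul(-1, 258818)) = Add(Add(Pow(Add(-104565, 64704), -1), Mul(-1, 118711)), Mul(-1, 258818)) = Add(Add(Pow(-39861, -1), -118711), -258818) = Add(Add(Rational(-1, 39861), -118711), -258818) = Add(Rational(-4731939172, 39861), -258818) = Rational(-15048683470, 39861)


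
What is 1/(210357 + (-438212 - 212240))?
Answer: -1/440095 ≈ -2.2722e-6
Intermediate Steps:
1/(210357 + (-438212 - 212240)) = 1/(210357 - 650452) = 1/(-440095) = -1/440095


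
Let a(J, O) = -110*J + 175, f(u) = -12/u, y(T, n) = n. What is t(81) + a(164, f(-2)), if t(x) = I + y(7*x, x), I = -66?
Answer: -17850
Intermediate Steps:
t(x) = -66 + x
a(J, O) = 175 - 110*J
t(81) + a(164, f(-2)) = (-66 + 81) + (175 - 110*164) = 15 + (175 - 18040) = 15 - 17865 = -17850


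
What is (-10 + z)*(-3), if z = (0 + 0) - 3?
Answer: 39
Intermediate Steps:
z = -3 (z = 0 - 3 = -3)
(-10 + z)*(-3) = (-10 - 3)*(-3) = -13*(-3) = 39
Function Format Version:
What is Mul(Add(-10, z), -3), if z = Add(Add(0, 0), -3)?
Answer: 39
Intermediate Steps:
z = -3 (z = Add(0, -3) = -3)
Mul(Add(-10, z), -3) = Mul(Add(-10, -3), -3) = Mul(-13, -3) = 39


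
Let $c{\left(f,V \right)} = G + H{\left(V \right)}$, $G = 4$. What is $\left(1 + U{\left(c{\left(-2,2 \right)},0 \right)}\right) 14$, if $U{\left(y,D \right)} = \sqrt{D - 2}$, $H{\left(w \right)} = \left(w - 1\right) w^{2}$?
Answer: $14 + 14 i \sqrt{2} \approx 14.0 + 19.799 i$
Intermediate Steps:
$H{\left(w \right)} = w^{2} \left(-1 + w\right)$ ($H{\left(w \right)} = \left(-1 + w\right) w^{2} = w^{2} \left(-1 + w\right)$)
$c{\left(f,V \right)} = 4 + V^{2} \left(-1 + V\right)$
$U{\left(y,D \right)} = \sqrt{-2 + D}$
$\left(1 + U{\left(c{\left(-2,2 \right)},0 \right)}\right) 14 = \left(1 + \sqrt{-2 + 0}\right) 14 = \left(1 + \sqrt{-2}\right) 14 = \left(1 + i \sqrt{2}\right) 14 = 14 + 14 i \sqrt{2}$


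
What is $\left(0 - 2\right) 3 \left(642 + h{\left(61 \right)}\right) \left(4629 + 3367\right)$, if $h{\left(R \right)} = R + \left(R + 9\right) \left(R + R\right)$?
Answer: $-443442168$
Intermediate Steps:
$h{\left(R \right)} = R + 2 R \left(9 + R\right)$ ($h{\left(R \right)} = R + \left(9 + R\right) 2 R = R + 2 R \left(9 + R\right)$)
$\left(0 - 2\right) 3 \left(642 + h{\left(61 \right)}\right) \left(4629 + 3367\right) = \left(0 - 2\right) 3 \left(642 + 61 \left(19 + 2 \cdot 61\right)\right) \left(4629 + 3367\right) = \left(-2\right) 3 \left(642 + 61 \left(19 + 122\right)\right) 7996 = - 6 \left(642 + 61 \cdot 141\right) 7996 = - 6 \left(642 + 8601\right) 7996 = - 6 \cdot 9243 \cdot 7996 = \left(-6\right) 73907028 = -443442168$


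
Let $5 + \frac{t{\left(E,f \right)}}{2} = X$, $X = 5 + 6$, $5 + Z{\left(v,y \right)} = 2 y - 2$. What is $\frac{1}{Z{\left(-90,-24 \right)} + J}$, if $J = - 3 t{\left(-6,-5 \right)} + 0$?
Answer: $- \frac{1}{91} \approx -0.010989$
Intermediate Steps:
$Z{\left(v,y \right)} = -7 + 2 y$ ($Z{\left(v,y \right)} = -5 + \left(2 y - 2\right) = -5 + \left(-2 + 2 y\right) = -7 + 2 y$)
$X = 11$
$t{\left(E,f \right)} = 12$ ($t{\left(E,f \right)} = -10 + 2 \cdot 11 = -10 + 22 = 12$)
$J = -36$ ($J = \left(-3\right) 12 + 0 = -36 + 0 = -36$)
$\frac{1}{Z{\left(-90,-24 \right)} + J} = \frac{1}{\left(-7 + 2 \left(-24\right)\right) - 36} = \frac{1}{\left(-7 - 48\right) - 36} = \frac{1}{-55 - 36} = \frac{1}{-91} = - \frac{1}{91}$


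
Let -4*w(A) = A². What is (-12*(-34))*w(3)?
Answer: -918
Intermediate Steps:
w(A) = -A²/4
(-12*(-34))*w(3) = (-12*(-34))*(-¼*3²) = 408*(-¼*9) = 408*(-9/4) = -918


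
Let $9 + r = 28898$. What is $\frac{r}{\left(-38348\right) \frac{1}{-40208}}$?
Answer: $\frac{290392228}{9587} \approx 30290.0$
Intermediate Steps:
$r = 28889$ ($r = -9 + 28898 = 28889$)
$\frac{r}{\left(-38348\right) \frac{1}{-40208}} = \frac{28889}{\left(-38348\right) \frac{1}{-40208}} = \frac{28889}{\left(-38348\right) \left(- \frac{1}{40208}\right)} = \frac{28889}{\frac{9587}{10052}} = 28889 \cdot \frac{10052}{9587} = \frac{290392228}{9587}$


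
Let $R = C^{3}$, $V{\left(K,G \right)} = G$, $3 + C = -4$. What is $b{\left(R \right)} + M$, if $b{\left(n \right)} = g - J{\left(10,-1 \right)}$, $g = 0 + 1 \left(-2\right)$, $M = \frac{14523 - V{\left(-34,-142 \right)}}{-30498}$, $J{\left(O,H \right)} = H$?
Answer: $- \frac{45163}{30498} \approx -1.4809$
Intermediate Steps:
$C = -7$ ($C = -3 - 4 = -7$)
$R = -343$ ($R = \left(-7\right)^{3} = -343$)
$M = - \frac{14665}{30498}$ ($M = \frac{14523 - -142}{-30498} = \left(14523 + 142\right) \left(- \frac{1}{30498}\right) = 14665 \left(- \frac{1}{30498}\right) = - \frac{14665}{30498} \approx -0.48085$)
$g = -2$ ($g = 0 - 2 = -2$)
$b{\left(n \right)} = -1$ ($b{\left(n \right)} = -2 - -1 = -2 + 1 = -1$)
$b{\left(R \right)} + M = -1 - \frac{14665}{30498} = - \frac{45163}{30498}$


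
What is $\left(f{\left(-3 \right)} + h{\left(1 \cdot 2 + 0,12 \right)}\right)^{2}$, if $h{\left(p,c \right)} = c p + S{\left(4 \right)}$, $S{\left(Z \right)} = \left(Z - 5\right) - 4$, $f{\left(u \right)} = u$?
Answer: $256$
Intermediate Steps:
$S{\left(Z \right)} = -9 + Z$ ($S{\left(Z \right)} = \left(-5 + Z\right) - 4 = -9 + Z$)
$h{\left(p,c \right)} = -5 + c p$ ($h{\left(p,c \right)} = c p + \left(-9 + 4\right) = c p - 5 = -5 + c p$)
$\left(f{\left(-3 \right)} + h{\left(1 \cdot 2 + 0,12 \right)}\right)^{2} = \left(-3 - \left(5 - 12 \left(1 \cdot 2 + 0\right)\right)\right)^{2} = \left(-3 - \left(5 - 12 \left(2 + 0\right)\right)\right)^{2} = \left(-3 + \left(-5 + 12 \cdot 2\right)\right)^{2} = \left(-3 + \left(-5 + 24\right)\right)^{2} = \left(-3 + 19\right)^{2} = 16^{2} = 256$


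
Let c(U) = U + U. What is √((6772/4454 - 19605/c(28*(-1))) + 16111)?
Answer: √64011083599974/62356 ≈ 128.31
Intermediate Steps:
c(U) = 2*U
√((6772/4454 - 19605/c(28*(-1))) + 16111) = √((6772/4454 - 19605/(2*(28*(-1)))) + 16111) = √((6772*(1/4454) - 19605/(2*(-28))) + 16111) = √((3386/2227 - 19605/(-56)) + 16111) = √((3386/2227 - 19605*(-1/56)) + 16111) = √((3386/2227 + 19605/56) + 16111) = √(43849951/124712 + 16111) = √(2053084983/124712) = √64011083599974/62356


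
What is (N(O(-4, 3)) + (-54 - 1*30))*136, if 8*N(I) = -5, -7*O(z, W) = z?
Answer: -11509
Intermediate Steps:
O(z, W) = -z/7
N(I) = -5/8 (N(I) = (⅛)*(-5) = -5/8)
(N(O(-4, 3)) + (-54 - 1*30))*136 = (-5/8 + (-54 - 1*30))*136 = (-5/8 + (-54 - 30))*136 = (-5/8 - 84)*136 = -677/8*136 = -11509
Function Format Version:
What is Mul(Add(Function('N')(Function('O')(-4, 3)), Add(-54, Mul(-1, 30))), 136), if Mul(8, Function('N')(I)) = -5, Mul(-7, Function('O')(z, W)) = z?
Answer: -11509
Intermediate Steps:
Function('O')(z, W) = Mul(Rational(-1, 7), z)
Function('N')(I) = Rational(-5, 8) (Function('N')(I) = Mul(Rational(1, 8), -5) = Rational(-5, 8))
Mul(Add(Function('N')(Function('O')(-4, 3)), Add(-54, Mul(-1, 30))), 136) = Mul(Add(Rational(-5, 8), Add(-54, Mul(-1, 30))), 136) = Mul(Add(Rational(-5, 8), Add(-54, -30)), 136) = Mul(Add(Rational(-5, 8), -84), 136) = Mul(Rational(-677, 8), 136) = -11509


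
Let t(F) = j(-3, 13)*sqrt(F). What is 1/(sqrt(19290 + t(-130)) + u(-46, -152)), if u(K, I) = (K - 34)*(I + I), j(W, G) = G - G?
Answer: 2432/59144311 - sqrt(19290)/591443110 ≈ 4.0885e-5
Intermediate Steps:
j(W, G) = 0
t(F) = 0 (t(F) = 0*sqrt(F) = 0)
u(K, I) = 2*I*(-34 + K) (u(K, I) = (-34 + K)*(2*I) = 2*I*(-34 + K))
1/(sqrt(19290 + t(-130)) + u(-46, -152)) = 1/(sqrt(19290 + 0) + 2*(-152)*(-34 - 46)) = 1/(sqrt(19290) + 2*(-152)*(-80)) = 1/(sqrt(19290) + 24320) = 1/(24320 + sqrt(19290))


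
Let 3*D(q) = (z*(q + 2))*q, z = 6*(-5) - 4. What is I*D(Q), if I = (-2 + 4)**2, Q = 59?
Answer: -489464/3 ≈ -1.6315e+5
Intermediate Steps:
I = 4 (I = 2**2 = 4)
z = -34 (z = -30 - 4 = -34)
D(q) = q*(-68 - 34*q)/3 (D(q) = ((-34*(q + 2))*q)/3 = ((-34*(2 + q))*q)/3 = ((-68 - 34*q)*q)/3 = (q*(-68 - 34*q))/3 = q*(-68 - 34*q)/3)
I*D(Q) = 4*(-34/3*59*(2 + 59)) = 4*(-34/3*59*61) = 4*(-122366/3) = -489464/3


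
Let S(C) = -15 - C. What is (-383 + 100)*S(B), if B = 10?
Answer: 7075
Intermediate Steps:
(-383 + 100)*S(B) = (-383 + 100)*(-15 - 1*10) = -283*(-15 - 10) = -283*(-25) = 7075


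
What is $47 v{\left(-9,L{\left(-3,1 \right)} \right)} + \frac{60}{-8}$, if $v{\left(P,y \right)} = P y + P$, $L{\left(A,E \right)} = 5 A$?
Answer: $\frac{11829}{2} \approx 5914.5$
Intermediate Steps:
$v{\left(P,y \right)} = P + P y$
$47 v{\left(-9,L{\left(-3,1 \right)} \right)} + \frac{60}{-8} = 47 \left(- 9 \left(1 + 5 \left(-3\right)\right)\right) + \frac{60}{-8} = 47 \left(- 9 \left(1 - 15\right)\right) + 60 \left(- \frac{1}{8}\right) = 47 \left(\left(-9\right) \left(-14\right)\right) - \frac{15}{2} = 47 \cdot 126 - \frac{15}{2} = 5922 - \frac{15}{2} = \frac{11829}{2}$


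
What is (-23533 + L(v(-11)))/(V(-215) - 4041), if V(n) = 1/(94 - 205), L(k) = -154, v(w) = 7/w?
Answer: 2629257/448552 ≈ 5.8617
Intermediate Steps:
V(n) = -1/111 (V(n) = 1/(-111) = -1/111)
(-23533 + L(v(-11)))/(V(-215) - 4041) = (-23533 - 154)/(-1/111 - 4041) = -23687/(-448552/111) = -23687*(-111/448552) = 2629257/448552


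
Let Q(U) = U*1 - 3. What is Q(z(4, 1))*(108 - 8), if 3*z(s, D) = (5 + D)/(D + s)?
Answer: -260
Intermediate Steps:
z(s, D) = (5 + D)/(3*(D + s)) (z(s, D) = ((5 + D)/(D + s))/3 = (5 + D)/(3*(D + s)))
Q(U) = -3 + U (Q(U) = U - 3 = -3 + U)
Q(z(4, 1))*(108 - 8) = (-3 + (5 + 1)/(3*(1 + 4)))*(108 - 8) = (-3 + (⅓)*6/5)*100 = (-3 + (⅓)*(⅕)*6)*100 = (-3 + ⅖)*100 = -13/5*100 = -260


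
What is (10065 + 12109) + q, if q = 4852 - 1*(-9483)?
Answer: 36509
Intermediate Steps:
q = 14335 (q = 4852 + 9483 = 14335)
(10065 + 12109) + q = (10065 + 12109) + 14335 = 22174 + 14335 = 36509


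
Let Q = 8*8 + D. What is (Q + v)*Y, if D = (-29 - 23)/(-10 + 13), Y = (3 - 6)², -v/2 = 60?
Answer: -660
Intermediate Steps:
v = -120 (v = -2*60 = -120)
Y = 9 (Y = (-3)² = 9)
D = -52/3 ≈ -17.333
Q = 140/3 (Q = 8*8 - 52/3 = 64 - 52/3 = 140/3 ≈ 46.667)
(Q + v)*Y = (140/3 - 120)*9 = -220/3*9 = -660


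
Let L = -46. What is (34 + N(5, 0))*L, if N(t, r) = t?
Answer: -1794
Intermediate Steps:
(34 + N(5, 0))*L = (34 + 5)*(-46) = 39*(-46) = -1794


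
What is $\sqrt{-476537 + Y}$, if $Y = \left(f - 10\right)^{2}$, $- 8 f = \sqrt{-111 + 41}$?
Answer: $\frac{\sqrt{-30492038 + 160 i \sqrt{70}}}{8} \approx 0.015152 + 690.25 i$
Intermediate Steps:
$f = - \frac{i \sqrt{70}}{8}$ ($f = - \frac{\sqrt{-111 + 41}}{8} = - \frac{\sqrt{-70}}{8} = - \frac{i \sqrt{70}}{8} \approx - 1.0458 i$)
$Y = \left(-10 - \frac{i \sqrt{70}}{8}\right)^{2}$ ($Y = \left(- \frac{i \sqrt{70}}{8} - 10\right)^{2} = \left(-10 - \frac{i \sqrt{70}}{8}\right)^{2} \approx 98.906 + 20.917 i$)
$\sqrt{-476537 + Y} = \sqrt{-476537 + \frac{\left(80 + i \sqrt{70}\right)^{2}}{64}}$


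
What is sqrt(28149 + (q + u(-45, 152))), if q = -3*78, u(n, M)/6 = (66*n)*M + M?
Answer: 3*I*sqrt(297757) ≈ 1637.0*I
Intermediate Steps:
u(n, M) = 6*M + 396*M*n (u(n, M) = 6*((66*n)*M + M) = 6*(66*M*n + M) = 6*(M + 66*M*n) = 6*M + 396*M*n)
q = -234
sqrt(28149 + (q + u(-45, 152))) = sqrt(28149 + (-234 + 6*152*(1 + 66*(-45)))) = sqrt(28149 + (-234 + 6*152*(1 - 2970))) = sqrt(28149 + (-234 + 6*152*(-2969))) = sqrt(28149 + (-234 - 2707728)) = sqrt(28149 - 2707962) = sqrt(-2679813) = 3*I*sqrt(297757)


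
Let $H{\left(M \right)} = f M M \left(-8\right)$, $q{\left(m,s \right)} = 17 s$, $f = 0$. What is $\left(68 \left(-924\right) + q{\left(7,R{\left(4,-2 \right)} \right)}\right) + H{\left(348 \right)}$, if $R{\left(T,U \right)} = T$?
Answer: $-62764$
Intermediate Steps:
$H{\left(M \right)} = 0$ ($H{\left(M \right)} = 0 M M \left(-8\right) = 0 M^{2} \left(-8\right) = 0 \left(-8\right) = 0$)
$\left(68 \left(-924\right) + q{\left(7,R{\left(4,-2 \right)} \right)}\right) + H{\left(348 \right)} = \left(68 \left(-924\right) + 17 \cdot 4\right) + 0 = \left(-62832 + 68\right) + 0 = -62764 + 0 = -62764$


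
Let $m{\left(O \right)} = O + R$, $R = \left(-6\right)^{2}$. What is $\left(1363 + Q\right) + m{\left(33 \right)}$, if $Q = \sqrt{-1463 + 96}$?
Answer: $1432 + i \sqrt{1367} \approx 1432.0 + 36.973 i$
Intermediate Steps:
$Q = i \sqrt{1367}$ ($Q = \sqrt{-1367} = i \sqrt{1367} \approx 36.973 i$)
$R = 36$
$m{\left(O \right)} = 36 + O$ ($m{\left(O \right)} = O + 36 = 36 + O$)
$\left(1363 + Q\right) + m{\left(33 \right)} = \left(1363 + i \sqrt{1367}\right) + \left(36 + 33\right) = \left(1363 + i \sqrt{1367}\right) + 69 = 1432 + i \sqrt{1367}$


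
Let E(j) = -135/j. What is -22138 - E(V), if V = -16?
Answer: -354343/16 ≈ -22146.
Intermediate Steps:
-22138 - E(V) = -22138 - (-135)/(-16) = -22138 - (-135)*(-1)/16 = -22138 - 1*135/16 = -22138 - 135/16 = -354343/16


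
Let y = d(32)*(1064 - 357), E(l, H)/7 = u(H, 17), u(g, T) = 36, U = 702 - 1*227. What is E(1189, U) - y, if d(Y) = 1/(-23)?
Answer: 6503/23 ≈ 282.74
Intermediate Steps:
d(Y) = -1/23
U = 475 (U = 702 - 227 = 475)
E(l, H) = 252 (E(l, H) = 7*36 = 252)
y = -707/23 (y = -(1064 - 357)/23 = -1/23*707 = -707/23 ≈ -30.739)
E(1189, U) - y = 252 - 1*(-707/23) = 252 + 707/23 = 6503/23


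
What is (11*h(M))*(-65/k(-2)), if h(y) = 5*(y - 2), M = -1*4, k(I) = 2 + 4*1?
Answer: 3575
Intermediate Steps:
k(I) = 6 (k(I) = 2 + 4 = 6)
M = -4
h(y) = -10 + 5*y (h(y) = 5*(-2 + y) = -10 + 5*y)
(11*h(M))*(-65/k(-2)) = (11*(-10 + 5*(-4)))*(-65/6) = (11*(-10 - 20))*(-65*⅙) = (11*(-30))*(-65/6) = -330*(-65/6) = 3575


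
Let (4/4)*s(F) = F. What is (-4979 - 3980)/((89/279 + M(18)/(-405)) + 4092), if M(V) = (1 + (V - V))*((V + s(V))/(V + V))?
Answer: -112480245/51379034 ≈ -2.1892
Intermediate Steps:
s(F) = F
M(V) = 1 (M(V) = (1 + (V - V))*((V + V)/(V + V)) = (1 + 0)*((2*V)/((2*V))) = 1*((2*V)*(1/(2*V))) = 1*1 = 1)
(-4979 - 3980)/((89/279 + M(18)/(-405)) + 4092) = (-4979 - 3980)/((89/279 + 1/(-405)) + 4092) = -8959/((89*(1/279) + 1*(-1/405)) + 4092) = -8959/((89/279 - 1/405) + 4092) = -8959/(3974/12555 + 4092) = -8959/51379034/12555 = -8959*12555/51379034 = -112480245/51379034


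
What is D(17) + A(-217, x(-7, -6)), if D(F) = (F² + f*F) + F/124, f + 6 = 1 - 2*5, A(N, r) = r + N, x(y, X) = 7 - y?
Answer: -20939/124 ≈ -168.86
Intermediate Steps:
A(N, r) = N + r
f = -15 (f = -6 + (1 - 2*5) = -6 + (1 - 10) = -6 - 9 = -15)
D(F) = F² - 1859*F/124 (D(F) = (F² - 15*F) + F/124 = F² - 1859*F/124)
D(17) + A(-217, x(-7, -6)) = (1/124)*17*(-1859 + 124*17) + (-217 + (7 - 1*(-7))) = (1/124)*17*(-1859 + 2108) + (-217 + (7 + 7)) = (1/124)*17*249 + (-217 + 14) = 4233/124 - 203 = -20939/124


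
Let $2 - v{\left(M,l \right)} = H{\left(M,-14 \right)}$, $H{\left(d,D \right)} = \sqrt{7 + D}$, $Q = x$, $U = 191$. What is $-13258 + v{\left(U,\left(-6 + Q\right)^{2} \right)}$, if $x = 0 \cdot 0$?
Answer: $-13256 - i \sqrt{7} \approx -13256.0 - 2.6458 i$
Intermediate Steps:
$x = 0$
$Q = 0$
$v{\left(M,l \right)} = 2 - i \sqrt{7}$ ($v{\left(M,l \right)} = 2 - \sqrt{7 - 14} = 2 - \sqrt{-7} = 2 - i \sqrt{7}$)
$-13258 + v{\left(U,\left(-6 + Q\right)^{2} \right)} = -13258 + \left(2 - i \sqrt{7}\right) = -13256 - i \sqrt{7}$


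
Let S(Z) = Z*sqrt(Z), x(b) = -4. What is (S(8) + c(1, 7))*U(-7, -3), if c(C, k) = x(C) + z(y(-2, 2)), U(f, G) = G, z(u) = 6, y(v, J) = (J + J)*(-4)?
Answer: -6 - 48*sqrt(2) ≈ -73.882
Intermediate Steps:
y(v, J) = -8*J (y(v, J) = (2*J)*(-4) = -8*J)
S(Z) = Z**(3/2)
c(C, k) = 2 (c(C, k) = -4 + 6 = 2)
(S(8) + c(1, 7))*U(-7, -3) = (8**(3/2) + 2)*(-3) = (16*sqrt(2) + 2)*(-3) = (2 + 16*sqrt(2))*(-3) = -6 - 48*sqrt(2)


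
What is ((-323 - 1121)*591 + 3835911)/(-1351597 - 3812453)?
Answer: -994169/1721350 ≈ -0.57755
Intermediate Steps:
((-323 - 1121)*591 + 3835911)/(-1351597 - 3812453) = (-1444*591 + 3835911)/(-5164050) = (-853404 + 3835911)*(-1/5164050) = 2982507*(-1/5164050) = -994169/1721350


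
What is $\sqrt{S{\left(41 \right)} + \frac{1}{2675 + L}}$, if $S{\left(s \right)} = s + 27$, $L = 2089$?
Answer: $\frac{\sqrt{385828023}}{2382} \approx 8.2462$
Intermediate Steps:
$S{\left(s \right)} = 27 + s$
$\sqrt{S{\left(41 \right)} + \frac{1}{2675 + L}} = \sqrt{\left(27 + 41\right) + \frac{1}{2675 + 2089}} = \sqrt{68 + \frac{1}{4764}} = \sqrt{\frac{323953}{4764}} = \frac{\sqrt{385828023}}{2382}$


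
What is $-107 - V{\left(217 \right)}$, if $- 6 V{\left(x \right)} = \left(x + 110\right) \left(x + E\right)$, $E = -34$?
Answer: $\frac{19733}{2} \approx 9866.5$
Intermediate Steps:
$V{\left(x \right)} = - \frac{\left(-34 + x\right) \left(110 + x\right)}{6}$ ($V{\left(x \right)} = - \frac{\left(x + 110\right) \left(x - 34\right)}{6} = - \frac{\left(110 + x\right) \left(-34 + x\right)}{6} = - \frac{\left(-34 + x\right) \left(110 + x\right)}{6}$)
$-107 - V{\left(217 \right)} = -107 - \left(\frac{1870}{3} - \frac{8246}{3} - \frac{217^{2}}{6}\right) = -107 - \left(\frac{1870}{3} - \frac{8246}{3} - \frac{47089}{6}\right) = -107 - - \frac{19947}{2} = -107 + \frac{19947}{2} = \frac{19733}{2}$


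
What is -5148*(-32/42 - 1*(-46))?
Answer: -1630200/7 ≈ -2.3289e+5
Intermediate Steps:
-5148*(-32/42 - 1*(-46)) = -5148*(-32*1/42 + 46) = -5148*(-16/21 + 46) = -5148*950/21 = -1630200/7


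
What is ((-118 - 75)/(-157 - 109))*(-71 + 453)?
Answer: 36863/133 ≈ 277.17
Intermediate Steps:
((-118 - 75)/(-157 - 109))*(-71 + 453) = -193/(-266)*382 = -193*(-1/266)*382 = (193/266)*382 = 36863/133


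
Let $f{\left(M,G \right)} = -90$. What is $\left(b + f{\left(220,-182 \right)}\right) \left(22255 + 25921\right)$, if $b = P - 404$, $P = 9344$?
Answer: $426357600$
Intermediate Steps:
$b = 8940$ ($b = 9344 - 404 = 8940$)
$\left(b + f{\left(220,-182 \right)}\right) \left(22255 + 25921\right) = \left(8940 - 90\right) \left(22255 + 25921\right) = 8850 \cdot 48176 = 426357600$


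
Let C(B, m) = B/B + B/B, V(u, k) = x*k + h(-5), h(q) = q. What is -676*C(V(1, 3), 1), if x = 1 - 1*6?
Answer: -1352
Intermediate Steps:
x = -5 (x = 1 - 6 = -5)
V(u, k) = -5 - 5*k (V(u, k) = -5*k - 5 = -5 - 5*k)
C(B, m) = 2 (C(B, m) = 1 + 1 = 2)
-676*C(V(1, 3), 1) = -676*2 = -1352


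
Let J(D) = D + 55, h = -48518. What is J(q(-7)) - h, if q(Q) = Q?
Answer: 48566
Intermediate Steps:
J(D) = 55 + D
J(q(-7)) - h = (55 - 7) - 1*(-48518) = 48 + 48518 = 48566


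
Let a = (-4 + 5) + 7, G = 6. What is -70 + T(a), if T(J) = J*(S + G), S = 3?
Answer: 2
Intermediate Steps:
a = 8 (a = 1 + 7 = 8)
T(J) = 9*J (T(J) = J*(3 + 6) = J*9 = 9*J)
-70 + T(a) = -70 + 9*8 = -70 + 72 = 2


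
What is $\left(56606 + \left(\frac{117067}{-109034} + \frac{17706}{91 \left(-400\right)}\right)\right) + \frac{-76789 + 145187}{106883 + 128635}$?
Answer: $\frac{508752808182842857}{8987814364200} \approx 56605.0$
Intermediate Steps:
$\left(56606 + \left(\frac{117067}{-109034} + \frac{17706}{91 \left(-400\right)}\right)\right) + \frac{-76789 + 145187}{106883 + 128635} = \left(56606 + \left(117067 \left(- \frac{1}{109034}\right) + \frac{17706}{-36400}\right)\right) + \frac{68398}{235518} = \left(56606 + \left(- \frac{117067}{109034} + 17706 \left(- \frac{1}{36400}\right)\right)\right) + 68398 \cdot \frac{1}{235518} = \left(56606 - \frac{119072977}{76323800}\right) + \frac{34199}{117759} = \frac{4320265949823}{76323800} + \frac{34199}{117759} = \frac{508752808182842857}{8987814364200}$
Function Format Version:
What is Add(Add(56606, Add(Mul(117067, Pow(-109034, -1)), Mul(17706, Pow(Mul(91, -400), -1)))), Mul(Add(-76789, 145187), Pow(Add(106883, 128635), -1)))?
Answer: Rational(508752808182842857, 8987814364200) ≈ 56605.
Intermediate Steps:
Add(Add(56606, Add(Mul(117067, Pow(-109034, -1)), Mul(17706, Pow(Mul(91, -400), -1)))), Mul(Add(-76789, 145187), Pow(Add(106883, 128635), -1))) = Add(Add(56606, Add(Mul(117067, Rational(-1, 109034)), Mul(17706, Pow(-36400, -1)))), Mul(68398, Pow(235518, -1))) = Add(Add(56606, Add(Rational(-117067, 109034), Mul(17706, Rational(-1, 36400)))), Mul(68398, Rational(1, 235518))) = Add(Add(56606, Add(Rational(-117067, 109034), Rational(-681, 1400))), Rational(34199, 117759)) = Add(Add(56606, Rational(-119072977, 76323800)), Rational(34199, 117759)) = Add(Rational(4320265949823, 76323800), Rational(34199, 117759)) = Rational(508752808182842857, 8987814364200)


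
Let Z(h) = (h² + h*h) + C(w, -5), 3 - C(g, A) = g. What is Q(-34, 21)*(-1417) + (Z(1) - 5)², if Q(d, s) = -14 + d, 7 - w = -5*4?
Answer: 68745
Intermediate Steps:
w = 27 (w = 7 - (-5)*4 = 7 - 1*(-20) = 7 + 20 = 27)
C(g, A) = 3 - g
Z(h) = -24 + 2*h² (Z(h) = (h² + h*h) + (3 - 1*27) = (h² + h²) + (3 - 27) = 2*h² - 24 = -24 + 2*h²)
Q(-34, 21)*(-1417) + (Z(1) - 5)² = (-14 - 34)*(-1417) + ((-24 + 2*1²) - 5)² = -48*(-1417) + ((-24 + 2*1) - 5)² = 68016 + ((-24 + 2) - 5)² = 68016 + (-22 - 5)² = 68016 + (-27)² = 68016 + 729 = 68745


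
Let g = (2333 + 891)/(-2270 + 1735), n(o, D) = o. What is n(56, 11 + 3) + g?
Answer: 26736/535 ≈ 49.974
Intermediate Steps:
g = -3224/535 (g = 3224/(-535) = 3224*(-1/535) = -3224/535 ≈ -6.0262)
n(56, 11 + 3) + g = 56 - 3224/535 = 26736/535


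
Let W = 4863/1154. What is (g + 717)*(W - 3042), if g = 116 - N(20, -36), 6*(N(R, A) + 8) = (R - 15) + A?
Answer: -5932652195/2308 ≈ -2.5705e+6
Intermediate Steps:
N(R, A) = -21/2 + A/6 + R/6 (N(R, A) = -8 + ((R - 15) + A)/6 = -8 + ((-15 + R) + A)/6 = -8 + (-15 + A + R)/6 = -8 + (-5/2 + A/6 + R/6) = -21/2 + A/6 + R/6)
W = 4863/1154 (W = 4863*(1/1154) = 4863/1154 ≈ 4.2140)
g = 775/6 (g = 116 - (-21/2 + (⅙)*(-36) + (⅙)*20) = 116 - (-21/2 - 6 + 10/3) = 116 - 1*(-79/6) = 116 + 79/6 = 775/6 ≈ 129.17)
(g + 717)*(W - 3042) = (775/6 + 717)*(4863/1154 - 3042) = (5077/6)*(-3505605/1154) = -5932652195/2308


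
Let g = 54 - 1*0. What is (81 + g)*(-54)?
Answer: -7290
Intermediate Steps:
g = 54 (g = 54 + 0 = 54)
(81 + g)*(-54) = (81 + 54)*(-54) = 135*(-54) = -7290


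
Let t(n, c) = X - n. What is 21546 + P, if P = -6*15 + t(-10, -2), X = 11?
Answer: 21477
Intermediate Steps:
t(n, c) = 11 - n
P = -69 (P = -6*15 + (11 - 1*(-10)) = -90 + (11 + 10) = -90 + 21 = -69)
21546 + P = 21546 - 69 = 21477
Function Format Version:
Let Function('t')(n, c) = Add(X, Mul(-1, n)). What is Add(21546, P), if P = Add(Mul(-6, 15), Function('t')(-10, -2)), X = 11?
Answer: 21477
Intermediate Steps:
Function('t')(n, c) = Add(11, Mul(-1, n))
P = -69 (P = Add(Mul(-6, 15), Add(11, Mul(-1, -10))) = Add(-90, Add(11, 10)) = Add(-90, 21) = -69)
Add(21546, P) = Add(21546, -69) = 21477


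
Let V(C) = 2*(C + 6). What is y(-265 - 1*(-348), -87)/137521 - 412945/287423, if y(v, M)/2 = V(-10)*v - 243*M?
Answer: -45017487803/39526698383 ≈ -1.1389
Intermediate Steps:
V(C) = 12 + 2*C (V(C) = 2*(6 + C) = 12 + 2*C)
y(v, M) = -486*M - 16*v (y(v, M) = 2*((12 + 2*(-10))*v - 243*M) = 2*((12 - 20)*v - 243*M) = 2*(-8*v - 243*M) = 2*(-243*M - 8*v) = -486*M - 16*v)
y(-265 - 1*(-348), -87)/137521 - 412945/287423 = (-486*(-87) - 16*(-265 - 1*(-348)))/137521 - 412945/287423 = (42282 - 16*(-265 + 348))*(1/137521) - 412945*1/287423 = (42282 - 16*83)*(1/137521) - 412945/287423 = (42282 - 1328)*(1/137521) - 412945/287423 = 40954*(1/137521) - 412945/287423 = 40954/137521 - 412945/287423 = -45017487803/39526698383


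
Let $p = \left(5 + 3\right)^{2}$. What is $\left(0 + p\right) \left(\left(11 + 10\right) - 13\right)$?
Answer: $512$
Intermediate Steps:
$p = 64$ ($p = 8^{2} = 64$)
$\left(0 + p\right) \left(\left(11 + 10\right) - 13\right) = \left(0 + 64\right) \left(\left(11 + 10\right) - 13\right) = 64 \left(21 - 13\right) = 64 \cdot 8 = 512$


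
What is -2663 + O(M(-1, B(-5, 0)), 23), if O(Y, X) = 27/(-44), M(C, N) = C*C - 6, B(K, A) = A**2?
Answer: -117199/44 ≈ -2663.6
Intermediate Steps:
M(C, N) = -6 + C**2 (M(C, N) = C**2 - 6 = -6 + C**2)
O(Y, X) = -27/44 (O(Y, X) = 27*(-1/44) = -27/44)
-2663 + O(M(-1, B(-5, 0)), 23) = -2663 - 27/44 = -117199/44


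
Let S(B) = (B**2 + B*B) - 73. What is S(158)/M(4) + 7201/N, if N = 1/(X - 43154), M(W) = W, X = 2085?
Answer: -1182901621/4 ≈ -2.9573e+8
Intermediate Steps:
N = -1/41069 (N = 1/(2085 - 43154) = 1/(-41069) = -1/41069 ≈ -2.4349e-5)
S(B) = -73 + 2*B**2 (S(B) = (B**2 + B**2) - 73 = 2*B**2 - 73 = -73 + 2*B**2)
S(158)/M(4) + 7201/N = (-73 + 2*158**2)/4 + 7201/(-1/41069) = (-73 + 2*24964)*(1/4) + 7201*(-41069) = (-73 + 49928)*(1/4) - 295737869 = 49855*(1/4) - 295737869 = 49855/4 - 295737869 = -1182901621/4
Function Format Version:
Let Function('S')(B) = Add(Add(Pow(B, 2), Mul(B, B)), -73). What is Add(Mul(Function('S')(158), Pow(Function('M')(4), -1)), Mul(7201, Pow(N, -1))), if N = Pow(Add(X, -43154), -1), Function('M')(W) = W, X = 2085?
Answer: Rational(-1182901621, 4) ≈ -2.9573e+8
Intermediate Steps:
N = Rational(-1, 41069) (N = Pow(Add(2085, -43154), -1) = Pow(-41069, -1) = Rational(-1, 41069) ≈ -2.4349e-5)
Function('S')(B) = Add(-73, Mul(2, Pow(B, 2))) (Function('S')(B) = Add(Add(Pow(B, 2), Pow(B, 2)), -73) = Add(Mul(2, Pow(B, 2)), -73) = Add(-73, Mul(2, Pow(B, 2))))
Add(Mul(Function('S')(158), Pow(Function('M')(4), -1)), Mul(7201, Pow(N, -1))) = Add(Mul(Add(-73, Mul(2, Pow(158, 2))), Pow(4, -1)), Mul(7201, Pow(Rational(-1, 41069), -1))) = Add(Mul(Add(-73, Mul(2, 24964)), Rational(1, 4)), Mul(7201, -41069)) = Add(Mul(Add(-73, 49928), Rational(1, 4)), -295737869) = Add(Mul(49855, Rational(1, 4)), -295737869) = Add(Rational(49855, 4), -295737869) = Rational(-1182901621, 4)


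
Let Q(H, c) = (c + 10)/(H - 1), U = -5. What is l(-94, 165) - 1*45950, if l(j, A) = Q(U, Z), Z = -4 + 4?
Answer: -137855/3 ≈ -45952.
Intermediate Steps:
Z = 0
Q(H, c) = (10 + c)/(-1 + H)
l(j, A) = -5/3 (l(j, A) = (10 + 0)/(-1 - 5) = 10/(-6) = -1/6*10 = -5/3)
l(-94, 165) - 1*45950 = -5/3 - 1*45950 = -5/3 - 45950 = -137855/3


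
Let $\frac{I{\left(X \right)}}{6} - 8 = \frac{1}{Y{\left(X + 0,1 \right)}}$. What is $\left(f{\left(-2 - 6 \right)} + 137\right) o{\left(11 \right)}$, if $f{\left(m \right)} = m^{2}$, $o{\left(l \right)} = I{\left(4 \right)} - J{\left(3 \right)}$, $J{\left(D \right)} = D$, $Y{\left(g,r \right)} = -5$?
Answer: $\frac{44019}{5} \approx 8803.8$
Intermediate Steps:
$I{\left(X \right)} = \frac{234}{5}$ ($I{\left(X \right)} = 48 + \frac{6}{-5} = 48 + 6 \left(- \frac{1}{5}\right) = 48 - \frac{6}{5} = \frac{234}{5}$)
$o{\left(l \right)} = \frac{219}{5}$ ($o{\left(l \right)} = \frac{234}{5} - 3 = \frac{219}{5}$)
$\left(f{\left(-2 - 6 \right)} + 137\right) o{\left(11 \right)} = \left(\left(-2 - 6\right)^{2} + 137\right) \frac{219}{5} = \left(\left(-8\right)^{2} + 137\right) \frac{219}{5} = \left(64 + 137\right) \frac{219}{5} = 201 \cdot \frac{219}{5} = \frac{44019}{5}$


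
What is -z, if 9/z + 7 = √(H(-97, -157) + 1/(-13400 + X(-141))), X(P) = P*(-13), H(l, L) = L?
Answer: 728721/2382803 + 162*I*√64833035/2382803 ≈ 0.30583 + 0.54743*I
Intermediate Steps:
X(P) = -13*P
z = 9/(-7 + 18*I*√64833035/11567) (z = 9/(-7 + √(-157 + 1/(-13400 - 13*(-141)))) = 9/(-7 + √(-157 + 1/(-13400 + 1833))) = 9/(-7 + √(-157 + 1/(-11567))) = 9/(-7 + √(-157 - 1/11567)) = 9/(-7 + √(-1816020/11567)) = 9/(-7 + 18*I*√64833035/11567) ≈ -0.30583 - 0.54743*I)
-z = -(-728721/2382803 - 162*I*√64833035/2382803) = 728721/2382803 + 162*I*√64833035/2382803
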